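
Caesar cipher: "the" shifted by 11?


Word: "the"
Shift: 11
Each letter → (letter + shift) mod 26:
  't' (19) + 11 = 4 → 'e'
  'h' (7) + 11 = 18 → 's'
  'e' (4) + 11 = 15 → 'p'
Result = "esp"


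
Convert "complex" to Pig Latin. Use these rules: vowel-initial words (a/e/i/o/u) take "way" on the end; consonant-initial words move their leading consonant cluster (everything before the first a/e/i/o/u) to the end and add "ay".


Word: "complex"
Starts with consonant(s) → move to end, add 'ay'
Consonant cluster: "c"
Pig Latin = "omplexcay"


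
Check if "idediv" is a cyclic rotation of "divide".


Word: "divide", Candidate: "idediv"
Method: check if candidate is substring of word+word
"dividedivide" contains "idediv"? Yes
Is rotation = Yes


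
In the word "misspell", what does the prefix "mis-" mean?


Prefix: mis-
As in: misspell -> mis- + spell
Meaning = wrongly


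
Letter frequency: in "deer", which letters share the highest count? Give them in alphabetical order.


Word: "deer"
Letter counts:
  'd': 1
  'e': 2
  'r': 1
Maximum count = 2
Most frequent = 'e' (2 times each)


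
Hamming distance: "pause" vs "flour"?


Comparing character by character (same length = 5):
  Pos 0: 'p' vs 'f' !=
  Pos 1: 'a' vs 'l' !=
  Pos 2: 'u' vs 'o' !=
  Pos 3: 's' vs 'u' !=
  Pos 4: 'e' vs 'r' !=
Hamming distance = 5


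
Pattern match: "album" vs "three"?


Pattern of "album": [0, 1, 2, 3, 4]
Pattern of "three": [0, 1, 2, 3, 3]
Patterns do not match
Same pattern = No


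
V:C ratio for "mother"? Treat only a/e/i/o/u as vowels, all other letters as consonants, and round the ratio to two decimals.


Word: "mother"
Vowels (a,e,i,o,u): 2
Consonants: 4
Ratio = 2/4
= 0.50


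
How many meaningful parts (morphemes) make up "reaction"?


Word: "reaction"
Morphemes: re- / act / -ion
Each morpheme carries meaning
= 3 morphemes


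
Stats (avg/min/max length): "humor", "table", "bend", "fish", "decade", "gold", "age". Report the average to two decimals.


Lengths: "humor"=5, "table"=5, "bend"=4, "fish"=4, "decade"=6, "gold"=4, "age"=3
Sum = 31, Count = 7
Average = 31/7 = 4.43
= avg=4.43, min=3, max=6


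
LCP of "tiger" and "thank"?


Word 1: "tiger"
Word 2: "thank"
Comparing from start:
  Pos 0: 't' == 't'
  Pos 1: 'i' != 'h' (stop)
LCP = "t" (length 1)


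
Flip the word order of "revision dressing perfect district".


Original: "revision dressing perfect district"
Words (1..n): revision | dressing | perfect | district
Reversed (n..1): district | perfect | dressing | revision
Result = "district perfect dressing revision"


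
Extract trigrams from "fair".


Word: "fair" (length 4)
Number of trigrams = 4 - 3 + 1 = 2
  Position 0: "fai"
  Position 1: "air"
Trigrams = "fai", "air"


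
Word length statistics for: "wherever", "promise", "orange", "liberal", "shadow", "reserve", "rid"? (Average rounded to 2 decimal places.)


Lengths: "wherever"=8, "promise"=7, "orange"=6, "liberal"=7, "shadow"=6, "reserve"=7, "rid"=3
Sum = 44, Count = 7
Average = 44/7 = 6.29
= avg=6.29, min=3, max=8


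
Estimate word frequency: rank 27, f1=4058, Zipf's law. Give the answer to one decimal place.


Zipf's law: f(r) = f(1) / r
f(1) = 4058
f(27) = 4058 / 27
= 150.3 occurrences


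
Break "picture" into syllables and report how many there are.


Word: "picture"
Syllable breakdown: pic-ture
Counting: 2 parts
= 2 syllables


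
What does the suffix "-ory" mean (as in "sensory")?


Suffix: -ory
As in: sensory -> sense + -ory, with a spelling change
Meaning = relating to / place for


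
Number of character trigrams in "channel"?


Word: "channel" (length 7)
Number of 3-grams = length - 3 + 1 = 7 - 3 + 1
= 5


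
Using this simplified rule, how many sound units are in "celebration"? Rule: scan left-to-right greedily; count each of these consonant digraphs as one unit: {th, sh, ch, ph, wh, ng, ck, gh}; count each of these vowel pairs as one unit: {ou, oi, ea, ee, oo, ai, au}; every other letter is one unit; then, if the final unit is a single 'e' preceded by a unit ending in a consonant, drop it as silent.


Word: "celebration" (11 letters)
Left-to-right scan:
  1. 'c' (letter)
  2. 'e' (letter)
  3. 'l' (letter)
  4. 'e' (letter)
  5. 'b' (letter)
  6. 'r' (letter)
  7. 'a' (letter)
  8. 't' (letter)
  9. 'i' (letter)
  10. 'o' (letter)
  11. 'n' (letter)
Units from scan: 11
Sound units = 11 units


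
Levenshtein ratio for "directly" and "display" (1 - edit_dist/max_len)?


Word 1: "directly" (length 8)
Word 2: "display" (length 7)
One optimal edit sequence:
  1. keep 'd'
  2. keep 'i'
  3. delete 'r'  (+1)
  4. substitute 'e' -> 's'  (+1)
  5. substitute 'c' -> 'p'  (+1)
  6. substitute 't' -> 'l'  (+1)
  7. substitute 'l' -> 'a'  (+1)
  8. keep 'y'
Edit distance = 5
Max length = max(8, 7) = 8
Similarity = 1 - 5/8
= 0.3750


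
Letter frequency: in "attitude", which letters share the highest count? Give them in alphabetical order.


Word: "attitude"
Letter counts:
  'a': 1
  'd': 1
  'e': 1
  'i': 1
  't': 3
  'u': 1
Maximum count = 3
Most frequent = 't' (3 times each)


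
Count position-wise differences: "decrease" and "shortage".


Comparing character by character (same length = 8):
  Pos 0: 'd' vs 's' !=
  Pos 1: 'e' vs 'h' !=
  Pos 2: 'c' vs 'o' !=
  Pos 3: 'r' vs 'r' =
  Pos 4: 'e' vs 't' !=
  Pos 5: 'a' vs 'a' =
  Pos 6: 's' vs 'g' !=
  Pos 7: 'e' vs 'e' =
Hamming distance = 5


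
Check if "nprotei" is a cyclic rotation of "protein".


Word: "protein", Candidate: "nprotei"
Method: check if candidate is substring of word+word
"proteinprotein" contains "nprotei"? Yes
Is rotation = Yes


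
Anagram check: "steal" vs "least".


Word 1: "steal" → sorted: aelst
Word 2: "least" → sorted: aelst
Same letters? aelst == aelst
Anagram = Yes


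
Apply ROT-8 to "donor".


Word: "donor"
Shift: 8
Each letter → (letter + shift) mod 26:
  'd' (3) + 8 = 11 → 'l'
  'o' (14) + 8 = 22 → 'w'
  'n' (13) + 8 = 21 → 'v'
  'o' (14) + 8 = 22 → 'w'
  'r' (17) + 8 = 25 → 'z'
Result = "lwvwz"


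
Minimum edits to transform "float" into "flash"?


Word 1: "float" (length 5)
Word 2: "flash" (length 5)
One optimal edit sequence (insert/delete/substitute each cost 1):
  1. keep 'f'
  2. keep 'l'
  3. substitute 'o' -> 'a'  (+1)
  4. substitute 'a' -> 's'  (+1)
  5. substitute 't' -> 'h'  (+1)
Total edit operations: 3
Edit distance = 3


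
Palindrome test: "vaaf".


Word: "vaaf"
Reversed: "faav"
Forward == Backward? vaaf != faav
Palindrome = No


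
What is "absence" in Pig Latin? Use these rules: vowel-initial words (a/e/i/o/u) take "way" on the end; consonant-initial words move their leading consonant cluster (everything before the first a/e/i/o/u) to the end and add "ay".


Word: "absence"
Starts with vowel → add 'way'
Pig Latin = "absenceway"


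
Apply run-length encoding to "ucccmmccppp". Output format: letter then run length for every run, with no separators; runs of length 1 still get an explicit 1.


String: "ucccmmccppp"
Scanning for consecutive runs:
  'u' x 1
  'c' x 3
  'm' x 2
  'c' x 2
  'p' x 3
RLE = "u1c3m2c2p3"


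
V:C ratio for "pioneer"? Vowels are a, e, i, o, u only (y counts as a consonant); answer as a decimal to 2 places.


Word: "pioneer"
Vowels (a,e,i,o,u): 4
Consonants: 3
Ratio = 4/3
= 1.33


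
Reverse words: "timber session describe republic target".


Original: "timber session describe republic target"
Words (1..n): timber | session | describe | republic | target
Reversed (n..1): target | republic | describe | session | timber
Result = "target republic describe session timber"


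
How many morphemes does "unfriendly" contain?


Word: "unfriendly"
Morphemes: un- + friend + -ly
Each morpheme carries meaning
= 3 morphemes


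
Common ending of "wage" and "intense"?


Word 1: "wage"
Word 2: "intense"
Comparing from end:
  Pos -1: 'e' == 'e'
  Pos -2: 'g' != 's' (stop)
LCS = "e" (length 1)


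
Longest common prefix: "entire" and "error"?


Word 1: "entire"
Word 2: "error"
Comparing from start:
  Pos 0: 'e' == 'e'
  Pos 1: 'n' != 'r' (stop)
LCP = "e" (length 1)


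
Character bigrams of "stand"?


Word: "stand" (length 5)
Number of bigrams = 5 - 2 + 1 = 4
  Position 0: "st"
  Position 1: "ta"
  Position 2: "an"
  Position 3: "nd"
Bigrams = "st", "ta", "an", "nd"


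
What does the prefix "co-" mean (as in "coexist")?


Prefix: co-
Example: coexist (co- + exist)
Meaning = together


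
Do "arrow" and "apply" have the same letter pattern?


Pattern of "arrow": [0, 1, 1, 2, 3]
Pattern of "apply": [0, 1, 1, 2, 3]
Patterns match
Same pattern = Yes


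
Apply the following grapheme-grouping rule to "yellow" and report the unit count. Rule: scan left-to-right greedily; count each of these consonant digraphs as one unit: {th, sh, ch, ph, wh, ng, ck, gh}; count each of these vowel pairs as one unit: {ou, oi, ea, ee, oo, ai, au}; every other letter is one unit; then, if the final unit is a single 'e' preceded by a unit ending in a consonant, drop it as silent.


Word: "yellow" (6 letters)
Left-to-right scan:
  (1) 'y' (letter)
  (2) 'e' (letter)
  (3) 'l' (letter)
  (4) 'l' (letter)
  (5) 'o' (letter)
  (6) 'w' (letter)
Units from scan: 6
Sound units = 6 units


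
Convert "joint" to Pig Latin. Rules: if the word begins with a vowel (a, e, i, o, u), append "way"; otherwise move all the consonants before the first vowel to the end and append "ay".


Word: "joint"
Starts with consonant(s) → move to end, add 'ay'
Consonant cluster: "j"
Pig Latin = "ointjay"


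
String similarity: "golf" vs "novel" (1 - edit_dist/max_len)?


Word 1: "golf" (length 4)
Word 2: "novel" (length 5)
One optimal edit sequence:
  1. substitute 'g' -> 'n'  (+1)
  2. keep 'o'
  3. insert 'v'  (+1)
  4. substitute 'l' -> 'e'  (+1)
  5. substitute 'f' -> 'l'  (+1)
Edit distance = 4
Max length = max(4, 5) = 5
Similarity = 1 - 4/5
= 0.2000


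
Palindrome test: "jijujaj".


Word: "jijujaj"
Reversed: "jajujij"
Forward == Backward? jijujaj != jajujij
Palindrome = No


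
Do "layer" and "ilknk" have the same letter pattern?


Pattern of "layer": [0, 1, 2, 3, 4]
Pattern of "ilknk": [0, 1, 2, 3, 2]
Patterns do not match
Same pattern = No


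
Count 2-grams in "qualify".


Word: "qualify" (length 7)
Number of 2-grams = length - 2 + 1 = 7 - 2 + 1
= 6


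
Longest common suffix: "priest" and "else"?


Word 1: "priest"
Word 2: "else"
Comparing from end:
  Pos -1: 't' != 'e' (stop)
LCS = "" (length 0)


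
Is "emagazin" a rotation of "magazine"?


Word: "magazine", Candidate: "emagazin"
Method: check if candidate is substring of word+word
"magazinemagazine" contains "emagazin"? Yes
Is rotation = Yes


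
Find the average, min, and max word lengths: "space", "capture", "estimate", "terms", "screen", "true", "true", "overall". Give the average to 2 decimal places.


Lengths: "space"=5, "capture"=7, "estimate"=8, "terms"=5, "screen"=6, "true"=4, "true"=4, "overall"=7
Sum = 46, Count = 8
Average = 46/8 = 5.75
= avg=5.75, min=4, max=8


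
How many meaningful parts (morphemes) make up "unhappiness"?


Word: "unhappiness"
Morphemes: un- / happi / -ness
Each morpheme carries meaning
= 3 morphemes


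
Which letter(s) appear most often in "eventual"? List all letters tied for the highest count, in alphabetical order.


Word: "eventual"
Letter counts:
  'a': 1
  'e': 2
  'l': 1
  'n': 1
  't': 1
  'u': 1
  'v': 1
Maximum count = 2
Most frequent = 'e' (2 times each)


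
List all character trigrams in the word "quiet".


Word: "quiet" (length 5)
Number of trigrams = 5 - 3 + 1 = 3
  Position 0: "qui"
  Position 1: "uie"
  Position 2: "iet"
Trigrams = "qui", "uie", "iet"


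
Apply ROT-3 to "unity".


Word: "unity"
Shift: 3
Each letter → (letter + shift) mod 26:
  'u' (20) + 3 = 23 → 'x'
  'n' (13) + 3 = 16 → 'q'
  'i' (8) + 3 = 11 → 'l'
  't' (19) + 3 = 22 → 'w'
  'y' (24) + 3 = 1 → 'b'
Result = "xqlwb"


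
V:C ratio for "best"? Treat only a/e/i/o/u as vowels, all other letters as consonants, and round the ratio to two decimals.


Word: "best"
Vowels (a,e,i,o,u): 1
Consonants: 3
Ratio = 1/3
= 0.33


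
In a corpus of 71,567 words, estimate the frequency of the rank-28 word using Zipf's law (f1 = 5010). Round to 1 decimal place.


Zipf's law: f(r) = f(1) / r
f(1) = 5010
f(28) = 5010 / 28
= 178.9 occurrences


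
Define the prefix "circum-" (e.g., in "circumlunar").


Prefix: circum-
Example: circumlunar = circum- + lunar
Meaning = around


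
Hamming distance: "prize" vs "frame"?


Comparing character by character (same length = 5):
  Pos 0: 'p' vs 'f' !=
  Pos 1: 'r' vs 'r' =
  Pos 2: 'i' vs 'a' !=
  Pos 3: 'z' vs 'm' !=
  Pos 4: 'e' vs 'e' =
Hamming distance = 3


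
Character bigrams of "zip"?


Word: "zip" (length 3)
Number of bigrams = 3 - 2 + 1 = 2
  Position 0: "zi"
  Position 1: "ip"
Bigrams = "zi", "ip"


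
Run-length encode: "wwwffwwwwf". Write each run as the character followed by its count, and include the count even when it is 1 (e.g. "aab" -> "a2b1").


String: "wwwffwwwwf"
Scanning for consecutive runs:
  'w' x 3
  'f' x 2
  'w' x 4
  'f' x 1
RLE = "w3f2w4f1"


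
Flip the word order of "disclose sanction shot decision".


Original: "disclose sanction shot decision"
Words (1..n): disclose | sanction | shot | decision
Reversed (n..1): decision | shot | sanction | disclose
Result = "decision shot sanction disclose"


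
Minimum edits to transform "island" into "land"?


Word 1: "island" (length 6)
Word 2: "land" (length 4)
One optimal edit sequence (insert/delete/substitute each cost 1):
  1. delete 'i'  (+1)
  2. delete 's'  (+1)
  3. keep 'l'
  4. keep 'a'
  5. keep 'n'
  6. keep 'd'
Total edit operations: 2
Edit distance = 2


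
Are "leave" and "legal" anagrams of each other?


Word 1: "leave" → sorted: aeelv
Word 2: "legal" → sorted: aegll
Same letters? aeelv != aegll
Anagram = No


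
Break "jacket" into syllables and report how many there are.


Word: "jacket"
Syllable breakdown: jack / et
Counting: 2 parts
= 2 syllables


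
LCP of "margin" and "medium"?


Word 1: "margin"
Word 2: "medium"
Comparing from start:
  Pos 0: 'm' == 'm'
  Pos 1: 'a' != 'e' (stop)
LCP = "m" (length 1)


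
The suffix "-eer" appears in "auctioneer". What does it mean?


Suffix: -eer
Example: auctioneer = auction + -eer
Meaning = one who is concerned with


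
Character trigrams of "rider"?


Word: "rider" (length 5)
Number of trigrams = 5 - 3 + 1 = 3
  Position 0: "rid"
  Position 1: "ide"
  Position 2: "der"
Trigrams = "rid", "ide", "der"


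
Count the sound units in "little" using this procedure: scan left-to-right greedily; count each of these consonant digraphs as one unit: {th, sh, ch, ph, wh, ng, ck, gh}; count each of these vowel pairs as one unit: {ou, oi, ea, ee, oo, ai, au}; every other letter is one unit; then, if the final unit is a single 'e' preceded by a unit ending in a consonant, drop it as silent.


Word: "little" (6 letters)
Left-to-right scan:
  1. 'l' (letter)
  2. 'i' (letter)
  3. 't' (letter)
  4. 't' (letter)
  5. 'l' (letter)
  6. 'e' (letter)
Units from scan: 6
Final unit is 'e' after a consonant -> drop as silent (-1)
Sound units = 5 units


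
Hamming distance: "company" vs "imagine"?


Comparing character by character (same length = 7):
  Pos 0: 'c' vs 'i' !=
  Pos 1: 'o' vs 'm' !=
  Pos 2: 'm' vs 'a' !=
  Pos 3: 'p' vs 'g' !=
  Pos 4: 'a' vs 'i' !=
  Pos 5: 'n' vs 'n' =
  Pos 6: 'y' vs 'e' !=
Hamming distance = 6


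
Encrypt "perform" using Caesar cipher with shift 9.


Word: "perform"
Shift: 9
Each letter → (letter + shift) mod 26:
  'p' (15) + 9 = 24 → 'y'
  'e' (4) + 9 = 13 → 'n'
  'r' (17) + 9 = 0 → 'a'
  'f' (5) + 9 = 14 → 'o'
  'o' (14) + 9 = 23 → 'x'
  'r' (17) + 9 = 0 → 'a'
  'm' (12) + 9 = 21 → 'v'
Result = "ynaoxav"


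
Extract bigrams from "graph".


Word: "graph" (length 5)
Number of bigrams = 5 - 2 + 1 = 4
  Position 0: "gr"
  Position 1: "ra"
  Position 2: "ap"
  Position 3: "ph"
Bigrams = "gr", "ra", "ap", "ph"


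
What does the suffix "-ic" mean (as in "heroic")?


Suffix: -ic
Example: heroic = hero + -ic
Meaning = relating to


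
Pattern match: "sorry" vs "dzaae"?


Pattern of "sorry": [0, 1, 2, 2, 3]
Pattern of "dzaae": [0, 1, 2, 2, 3]
Patterns match
Same pattern = Yes


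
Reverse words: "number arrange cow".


Original: "number arrange cow"
Words (1..n): number | arrange | cow
Reversed (n..1): cow | arrange | number
Result = "cow arrange number"


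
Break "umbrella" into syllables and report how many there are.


Word: "umbrella"
Syllable breakdown: um-brel-la
Counting: 3 parts
= 3 syllables


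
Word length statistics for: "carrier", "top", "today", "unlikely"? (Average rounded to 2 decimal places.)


Lengths: "carrier"=7, "top"=3, "today"=5, "unlikely"=8
Sum = 23, Count = 4
Average = 23/4 = 5.75
= avg=5.75, min=3, max=8


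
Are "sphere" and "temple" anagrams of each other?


Word 1: "sphere" → sorted: eehprs
Word 2: "temple" → sorted: eelmpt
Same letters? eehprs != eelmpt
Anagram = No


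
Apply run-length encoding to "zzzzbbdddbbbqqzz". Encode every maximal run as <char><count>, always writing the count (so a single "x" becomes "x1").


String: "zzzzbbdddbbbqqzz"
Scanning for consecutive runs:
  'z' x 4
  'b' x 2
  'd' x 3
  'b' x 3
  'q' x 2
  'z' x 2
RLE = "z4b2d3b3q2z2"


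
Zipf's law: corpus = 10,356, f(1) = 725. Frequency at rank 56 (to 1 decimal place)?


Zipf's law: f(r) = f(1) / r
f(1) = 725
f(56) = 725 / 56
= 12.9 occurrences


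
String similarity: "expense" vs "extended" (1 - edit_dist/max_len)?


Word 1: "expense" (length 7)
Word 2: "extended" (length 8)
One optimal edit sequence:
  1. keep 'e'
  2. keep 'x'
  3. substitute 'p' -> 't'  (+1)
  4. keep 'e'
  5. keep 'n'
  6. substitute 's' -> 'd'  (+1)
  7. keep 'e'
  8. insert 'd'  (+1)
Edit distance = 3
Max length = max(7, 8) = 8
Similarity = 1 - 3/8
= 0.6250


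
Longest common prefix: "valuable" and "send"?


Word 1: "valuable"
Word 2: "send"
Comparing from start:
  Pos 0: 'v' != 's' (stop)
LCP = "" (length 0)


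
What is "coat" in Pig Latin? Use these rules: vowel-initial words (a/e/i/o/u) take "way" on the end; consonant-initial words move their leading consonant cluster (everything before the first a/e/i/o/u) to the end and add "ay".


Word: "coat"
Starts with consonant(s) → move to end, add 'ay'
Consonant cluster: "c"
Pig Latin = "oatcay"


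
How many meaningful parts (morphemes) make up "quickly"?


Word: "quickly"
Morphemes: quick + -ly
Each morpheme carries meaning
= 2 morphemes


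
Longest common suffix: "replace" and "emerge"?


Word 1: "replace"
Word 2: "emerge"
Comparing from end:
  Pos -1: 'e' == 'e'
  Pos -2: 'c' != 'g' (stop)
LCS = "e" (length 1)


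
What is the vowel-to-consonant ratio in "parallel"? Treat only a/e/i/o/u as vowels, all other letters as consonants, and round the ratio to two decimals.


Word: "parallel"
Vowels (a,e,i,o,u): 3
Consonants: 5
Ratio = 3/5
= 0.60


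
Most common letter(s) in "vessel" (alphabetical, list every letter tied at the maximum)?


Word: "vessel"
Letter counts:
  'e': 2
  'l': 1
  's': 2
  'v': 1
Maximum count = 2
Most frequent = 'e', 's' (2 times each)


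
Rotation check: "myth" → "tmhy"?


Word: "myth", Candidate: "tmhy"
Method: check if candidate is substring of word+word
"mythmyth" contains "tmhy"? No
Is rotation = No


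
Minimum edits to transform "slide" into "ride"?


Word 1: "slide" (length 5)
Word 2: "ride" (length 4)
One optimal edit sequence (insert/delete/substitute each cost 1):
  1. delete 's'  (+1)
  2. substitute 'l' -> 'r'  (+1)
  3. keep 'i'
  4. keep 'd'
  5. keep 'e'
Total edit operations: 2
Edit distance = 2


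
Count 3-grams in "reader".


Word: "reader" (length 6)
Number of 3-grams = length - 3 + 1 = 6 - 3 + 1
= 4


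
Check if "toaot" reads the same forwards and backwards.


Word: "toaot"
Reversed: "toaot"
Forward == Backward? toaot == toaot
Palindrome = Yes


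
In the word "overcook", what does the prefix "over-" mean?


Prefix: over-
Example: overcook (over- + cook)
Meaning = excessive


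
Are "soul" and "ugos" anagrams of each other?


Word 1: "soul" → sorted: losu
Word 2: "ugos" → sorted: gosu
Same letters? losu != gosu
Anagram = No


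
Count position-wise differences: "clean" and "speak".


Comparing character by character (same length = 5):
  Pos 0: 'c' vs 's' !=
  Pos 1: 'l' vs 'p' !=
  Pos 2: 'e' vs 'e' =
  Pos 3: 'a' vs 'a' =
  Pos 4: 'n' vs 'k' !=
Hamming distance = 3


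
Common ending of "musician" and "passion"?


Word 1: "musician"
Word 2: "passion"
Comparing from end:
  Pos -1: 'n' == 'n'
  Pos -2: 'a' != 'o' (stop)
LCS = "n" (length 1)


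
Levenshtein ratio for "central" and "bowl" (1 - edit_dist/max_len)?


Word 1: "central" (length 7)
Word 2: "bowl" (length 4)
One optimal edit sequence:
  1. delete 'c'  (+1)
  2. delete 'e'  (+1)
  3. delete 'n'  (+1)
  4. substitute 't' -> 'b'  (+1)
  5. substitute 'r' -> 'o'  (+1)
  6. substitute 'a' -> 'w'  (+1)
  7. keep 'l'
Edit distance = 6
Max length = max(7, 4) = 7
Similarity = 1 - 6/7
= 0.1429


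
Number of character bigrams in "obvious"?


Word: "obvious" (length 7)
Number of 2-grams = length - 2 + 1 = 7 - 2 + 1
= 6


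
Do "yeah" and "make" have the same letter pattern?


Pattern of "yeah": [0, 1, 2, 3]
Pattern of "make": [0, 1, 2, 3]
Patterns match
Same pattern = Yes


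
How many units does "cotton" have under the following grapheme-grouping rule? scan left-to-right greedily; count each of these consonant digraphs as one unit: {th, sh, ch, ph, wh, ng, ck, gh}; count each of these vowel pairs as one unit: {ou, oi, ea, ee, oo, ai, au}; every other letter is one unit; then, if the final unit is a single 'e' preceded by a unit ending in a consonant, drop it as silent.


Word: "cotton" (6 letters)
Left-to-right scan:
  [1] 'c' (letter)
  [2] 'o' (letter)
  [3] 't' (letter)
  [4] 't' (letter)
  [5] 'o' (letter)
  [6] 'n' (letter)
Units from scan: 6
Sound units = 6 units


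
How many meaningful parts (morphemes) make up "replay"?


Word: "replay"
Morphemes: re- / play
Each morpheme carries meaning
= 2 morphemes


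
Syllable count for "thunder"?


Word: "thunder"
Syllable breakdown: thun · der
Counting: 2 parts
= 2 syllables


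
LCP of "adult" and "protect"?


Word 1: "adult"
Word 2: "protect"
Comparing from start:
  Pos 0: 'a' != 'p' (stop)
LCP = "" (length 0)


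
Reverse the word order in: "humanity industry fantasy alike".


Original: "humanity industry fantasy alike"
Words (1..n): humanity | industry | fantasy | alike
Reversed (n..1): alike | fantasy | industry | humanity
Result = "alike fantasy industry humanity"


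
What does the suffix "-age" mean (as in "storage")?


Suffix: -age
As in: storage -> store + -age, with a spelling change
Meaning = result / collection


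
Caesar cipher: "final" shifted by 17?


Word: "final"
Shift: 17
Each letter → (letter + shift) mod 26:
  'f' (5) + 17 = 22 → 'w'
  'i' (8) + 17 = 25 → 'z'
  'n' (13) + 17 = 4 → 'e'
  'a' (0) + 17 = 17 → 'r'
  'l' (11) + 17 = 2 → 'c'
Result = "wzerc"


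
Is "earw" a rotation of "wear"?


Word: "wear", Candidate: "earw"
Method: check if candidate is substring of word+word
"wearwear" contains "earw"? Yes
Is rotation = Yes


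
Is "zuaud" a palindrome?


Word: "zuaud"
Reversed: "duauz"
Forward == Backward? zuaud != duauz
Palindrome = No


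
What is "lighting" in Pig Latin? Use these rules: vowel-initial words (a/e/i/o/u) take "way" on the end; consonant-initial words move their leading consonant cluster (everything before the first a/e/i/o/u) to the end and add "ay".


Word: "lighting"
Starts with consonant(s) → move to end, add 'ay'
Consonant cluster: "l"
Pig Latin = "ightinglay"


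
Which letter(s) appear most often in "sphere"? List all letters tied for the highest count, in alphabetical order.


Word: "sphere"
Letter counts:
  'e': 2
  'h': 1
  'p': 1
  'r': 1
  's': 1
Maximum count = 2
Most frequent = 'e' (2 times each)


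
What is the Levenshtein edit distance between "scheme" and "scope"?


Word 1: "scheme" (length 6)
Word 2: "scope" (length 5)
One optimal edit sequence (insert/delete/substitute each cost 1):
  1. keep 's'
  2. keep 'c'
  3. delete 'h'  (+1)
  4. substitute 'e' -> 'o'  (+1)
  5. substitute 'm' -> 'p'  (+1)
  6. keep 'e'
Total edit operations: 3
Edit distance = 3


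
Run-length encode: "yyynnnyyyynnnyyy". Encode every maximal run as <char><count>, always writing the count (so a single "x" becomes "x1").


String: "yyynnnyyyynnnyyy"
Scanning for consecutive runs:
  'y' x 3
  'n' x 3
  'y' x 4
  'n' x 3
  'y' x 3
RLE = "y3n3y4n3y3"


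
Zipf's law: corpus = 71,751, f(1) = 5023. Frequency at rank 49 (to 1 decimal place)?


Zipf's law: f(r) = f(1) / r
f(1) = 5023
f(49) = 5023 / 49
= 102.5 occurrences


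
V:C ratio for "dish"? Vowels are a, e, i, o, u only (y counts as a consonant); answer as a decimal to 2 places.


Word: "dish"
Vowels (a,e,i,o,u): 1
Consonants: 3
Ratio = 1/3
= 0.33


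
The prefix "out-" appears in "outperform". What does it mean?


Prefix: out-
Example: outperform (out- + perform)
Meaning = surpass


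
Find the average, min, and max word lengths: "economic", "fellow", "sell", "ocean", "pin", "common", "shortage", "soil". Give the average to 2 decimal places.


Lengths: "economic"=8, "fellow"=6, "sell"=4, "ocean"=5, "pin"=3, "common"=6, "shortage"=8, "soil"=4
Sum = 44, Count = 8
Average = 44/8 = 5.50
= avg=5.50, min=3, max=8


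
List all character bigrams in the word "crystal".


Word: "crystal" (length 7)
Number of bigrams = 7 - 2 + 1 = 6
  Position 0: "cr"
  Position 1: "ry"
  Position 2: "ys"
  Position 3: "st"
  Position 4: "ta"
  Position 5: "al"
Bigrams = "cr", "ry", "ys", "st", "ta", "al"


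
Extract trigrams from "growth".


Word: "growth" (length 6)
Number of trigrams = 6 - 3 + 1 = 4
  Position 0: "gro"
  Position 1: "row"
  Position 2: "owt"
  Position 3: "wth"
Trigrams = "gro", "row", "owt", "wth"


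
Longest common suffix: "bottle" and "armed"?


Word 1: "bottle"
Word 2: "armed"
Comparing from end:
  Pos -1: 'e' != 'd' (stop)
LCS = "" (length 0)


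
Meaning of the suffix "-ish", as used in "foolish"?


Suffix: -ish
Example: foolish = fool + -ish
Meaning = somewhat / having the qualities of


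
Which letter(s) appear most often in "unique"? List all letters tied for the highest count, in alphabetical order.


Word: "unique"
Letter counts:
  'e': 1
  'i': 1
  'n': 1
  'q': 1
  'u': 2
Maximum count = 2
Most frequent = 'u' (2 times each)


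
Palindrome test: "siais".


Word: "siais"
Reversed: "siais"
Forward == Backward? siais == siais
Palindrome = Yes


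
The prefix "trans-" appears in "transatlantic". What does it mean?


Prefix: trans-
As in: transatlantic -> trans- + atlantic
Meaning = across


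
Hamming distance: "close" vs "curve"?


Comparing character by character (same length = 5):
  Pos 0: 'c' vs 'c' =
  Pos 1: 'l' vs 'u' !=
  Pos 2: 'o' vs 'r' !=
  Pos 3: 's' vs 'v' !=
  Pos 4: 'e' vs 'e' =
Hamming distance = 3


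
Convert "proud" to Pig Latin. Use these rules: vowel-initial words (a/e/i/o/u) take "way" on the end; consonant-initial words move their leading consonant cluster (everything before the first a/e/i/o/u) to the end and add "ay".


Word: "proud"
Starts with consonant(s) → move to end, add 'ay'
Consonant cluster: "pr"
Pig Latin = "oudpray"


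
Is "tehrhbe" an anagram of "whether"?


Word 1: "whether" → sorted: eehhrtw
Word 2: "tehrhbe" → sorted: beehhrt
Same letters? eehhrtw != beehhrt
Anagram = No


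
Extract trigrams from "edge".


Word: "edge" (length 4)
Number of trigrams = 4 - 3 + 1 = 2
  Position 0: "edg"
  Position 1: "dge"
Trigrams = "edg", "dge"


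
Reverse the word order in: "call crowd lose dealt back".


Original: "call crowd lose dealt back"
Words (1..n): call | crowd | lose | dealt | back
Reversed (n..1): back | dealt | lose | crowd | call
Result = "back dealt lose crowd call"


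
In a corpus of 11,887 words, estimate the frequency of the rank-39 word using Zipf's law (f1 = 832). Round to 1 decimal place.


Zipf's law: f(r) = f(1) / r
f(1) = 832
f(39) = 832 / 39
= 21.3 occurrences


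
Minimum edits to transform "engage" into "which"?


Word 1: "engage" (length 6)
Word 2: "which" (length 5)
One optimal edit sequence (insert/delete/substitute each cost 1):
  1. delete 'e'  (+1)
  2. substitute 'n' -> 'w'  (+1)
  3. substitute 'g' -> 'h'  (+1)
  4. substitute 'a' -> 'i'  (+1)
  5. substitute 'g' -> 'c'  (+1)
  6. substitute 'e' -> 'h'  (+1)
Total edit operations: 6
Edit distance = 6


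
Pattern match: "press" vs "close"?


Pattern of "press": [0, 1, 2, 3, 3]
Pattern of "close": [0, 1, 2, 3, 4]
Patterns do not match
Same pattern = No


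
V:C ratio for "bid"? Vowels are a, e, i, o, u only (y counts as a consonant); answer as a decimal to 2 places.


Word: "bid"
Vowels (a,e,i,o,u): 1
Consonants: 2
Ratio = 1/2
= 0.50


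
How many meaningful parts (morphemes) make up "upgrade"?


Word: "upgrade"
Morphemes: up- | grade
Each morpheme carries meaning
= 2 morphemes


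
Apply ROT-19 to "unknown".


Word: "unknown"
Shift: 19
Each letter → (letter + shift) mod 26:
  'u' (20) + 19 = 13 → 'n'
  'n' (13) + 19 = 6 → 'g'
  'k' (10) + 19 = 3 → 'd'
  'n' (13) + 19 = 6 → 'g'
  'o' (14) + 19 = 7 → 'h'
  'w' (22) + 19 = 15 → 'p'
  'n' (13) + 19 = 6 → 'g'
Result = "ngdghpg"


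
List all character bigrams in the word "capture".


Word: "capture" (length 7)
Number of bigrams = 7 - 2 + 1 = 6
  Position 0: "ca"
  Position 1: "ap"
  Position 2: "pt"
  Position 3: "tu"
  Position 4: "ur"
  Position 5: "re"
Bigrams = "ca", "ap", "pt", "tu", "ur", "re"


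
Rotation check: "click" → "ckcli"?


Word: "click", Candidate: "ckcli"
Method: check if candidate is substring of word+word
"clickclick" contains "ckcli"? Yes
Is rotation = Yes


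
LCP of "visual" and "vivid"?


Word 1: "visual"
Word 2: "vivid"
Comparing from start:
  Pos 0: 'v' == 'v'
  Pos 1: 'i' == 'i'
  Pos 2: 's' != 'v' (stop)
LCP = "vi" (length 2)


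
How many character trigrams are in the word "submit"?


Word: "submit" (length 6)
Number of 3-grams = length - 3 + 1 = 6 - 3 + 1
= 4


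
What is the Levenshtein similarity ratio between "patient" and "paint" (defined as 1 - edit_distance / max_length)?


Word 1: "patient" (length 7)
Word 2: "paint" (length 5)
One optimal edit sequence:
  1. keep 'p'
  2. keep 'a'
  3. delete 't'  (+1)
  4. keep 'i'
  5. delete 'e'  (+1)
  6. keep 'n'
  7. keep 't'
Edit distance = 2
Max length = max(7, 5) = 7
Similarity = 1 - 2/7
= 0.7143


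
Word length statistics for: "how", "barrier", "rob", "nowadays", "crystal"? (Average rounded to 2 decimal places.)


Lengths: "how"=3, "barrier"=7, "rob"=3, "nowadays"=8, "crystal"=7
Sum = 28, Count = 5
Average = 28/5 = 5.60
= avg=5.60, min=3, max=8


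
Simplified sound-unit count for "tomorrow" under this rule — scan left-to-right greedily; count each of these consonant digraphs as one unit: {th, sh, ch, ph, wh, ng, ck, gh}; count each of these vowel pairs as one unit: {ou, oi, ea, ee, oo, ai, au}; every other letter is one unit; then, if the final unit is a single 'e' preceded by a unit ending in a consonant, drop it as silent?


Word: "tomorrow" (8 letters)
Left-to-right scan:
  1. 't' (letter)
  2. 'o' (letter)
  3. 'm' (letter)
  4. 'o' (letter)
  5. 'r' (letter)
  6. 'r' (letter)
  7. 'o' (letter)
  8. 'w' (letter)
Units from scan: 8
Sound units = 8 units


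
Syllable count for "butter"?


Word: "butter"
Syllable breakdown: but · ter
Counting: 2 parts
= 2 syllables


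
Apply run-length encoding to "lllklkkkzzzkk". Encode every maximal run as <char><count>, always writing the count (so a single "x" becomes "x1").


String: "lllklkkkzzzkk"
Scanning for consecutive runs:
  'l' x 3
  'k' x 1
  'l' x 1
  'k' x 3
  'z' x 3
  'k' x 2
RLE = "l3k1l1k3z3k2"


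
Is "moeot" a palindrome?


Word: "moeot"
Reversed: "toeom"
Forward == Backward? moeot != toeom
Palindrome = No


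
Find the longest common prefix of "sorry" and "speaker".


Word 1: "sorry"
Word 2: "speaker"
Comparing from start:
  Pos 0: 's' == 's'
  Pos 1: 'o' != 'p' (stop)
LCP = "s" (length 1)


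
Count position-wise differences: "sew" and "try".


Comparing character by character (same length = 3):
  Pos 0: 's' vs 't' !=
  Pos 1: 'e' vs 'r' !=
  Pos 2: 'w' vs 'y' !=
Hamming distance = 3


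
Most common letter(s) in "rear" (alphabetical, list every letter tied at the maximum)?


Word: "rear"
Letter counts:
  'a': 1
  'e': 1
  'r': 2
Maximum count = 2
Most frequent = 'r' (2 times each)


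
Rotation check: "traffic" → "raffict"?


Word: "traffic", Candidate: "raffict"
Method: check if candidate is substring of word+word
"traffictraffic" contains "raffict"? Yes
Is rotation = Yes


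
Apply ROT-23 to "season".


Word: "season"
Shift: 23
Each letter → (letter + shift) mod 26:
  's' (18) + 23 = 15 → 'p'
  'e' (4) + 23 = 1 → 'b'
  'a' (0) + 23 = 23 → 'x'
  's' (18) + 23 = 15 → 'p'
  'o' (14) + 23 = 11 → 'l'
  'n' (13) + 23 = 10 → 'k'
Result = "pbxplk"


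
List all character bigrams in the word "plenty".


Word: "plenty" (length 6)
Number of bigrams = 6 - 2 + 1 = 5
  Position 0: "pl"
  Position 1: "le"
  Position 2: "en"
  Position 3: "nt"
  Position 4: "ty"
Bigrams = "pl", "le", "en", "nt", "ty"


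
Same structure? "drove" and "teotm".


Pattern of "drove": [0, 1, 2, 3, 4]
Pattern of "teotm": [0, 1, 2, 0, 3]
Patterns do not match
Same pattern = No


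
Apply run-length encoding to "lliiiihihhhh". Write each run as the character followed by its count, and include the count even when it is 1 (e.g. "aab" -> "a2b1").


String: "lliiiihihhhh"
Scanning for consecutive runs:
  'l' x 2
  'i' x 4
  'h' x 1
  'i' x 1
  'h' x 4
RLE = "l2i4h1i1h4"


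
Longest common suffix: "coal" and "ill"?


Word 1: "coal"
Word 2: "ill"
Comparing from end:
  Pos -1: 'l' == 'l'
  Pos -2: 'a' != 'l' (stop)
LCS = "l" (length 1)


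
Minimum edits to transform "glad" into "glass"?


Word 1: "glad" (length 4)
Word 2: "glass" (length 5)
One optimal edit sequence (insert/delete/substitute each cost 1):
  1. keep 'g'
  2. keep 'l'
  3. keep 'a'
  4. insert 's'  (+1)
  5. substitute 'd' -> 's'  (+1)
Total edit operations: 2
Edit distance = 2


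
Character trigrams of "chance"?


Word: "chance" (length 6)
Number of trigrams = 6 - 3 + 1 = 4
  Position 0: "cha"
  Position 1: "han"
  Position 2: "anc"
  Position 3: "nce"
Trigrams = "cha", "han", "anc", "nce"


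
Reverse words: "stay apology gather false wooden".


Original: "stay apology gather false wooden"
Words (1..n): stay | apology | gather | false | wooden
Reversed (n..1): wooden | false | gather | apology | stay
Result = "wooden false gather apology stay"


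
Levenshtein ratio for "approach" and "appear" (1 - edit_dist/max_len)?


Word 1: "approach" (length 8)
Word 2: "appear" (length 6)
One optimal edit sequence:
  1. keep 'a'
  2. keep 'p'
  3. keep 'p'
  4. delete 'r'  (+1)
  5. substitute 'o' -> 'e'  (+1)
  6. keep 'a'
  7. delete 'c'  (+1)
  8. substitute 'h' -> 'r'  (+1)
Edit distance = 4
Max length = max(8, 6) = 8
Similarity = 1 - 4/8
= 0.5000


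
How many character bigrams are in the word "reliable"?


Word: "reliable" (length 8)
Number of 2-grams = length - 2 + 1 = 8 - 2 + 1
= 7


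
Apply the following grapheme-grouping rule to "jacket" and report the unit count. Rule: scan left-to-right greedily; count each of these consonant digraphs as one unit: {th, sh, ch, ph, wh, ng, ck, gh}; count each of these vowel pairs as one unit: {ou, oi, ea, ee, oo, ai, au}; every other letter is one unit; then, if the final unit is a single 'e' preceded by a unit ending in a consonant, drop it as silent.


Word: "jacket" (6 letters)
Left-to-right scan:
  (1) 'j' (letter)
  (2) 'a' (letter)
  (3) 'ck' (digraph)
  (4) 'e' (letter)
  (5) 't' (letter)
Units from scan: 5
Sound units = 5 units


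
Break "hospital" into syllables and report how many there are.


Word: "hospital"
Syllable breakdown: hos-pi-tal
Counting: 3 parts
= 3 syllables


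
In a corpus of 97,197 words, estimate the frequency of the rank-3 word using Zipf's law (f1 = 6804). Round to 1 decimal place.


Zipf's law: f(r) = f(1) / r
f(1) = 6804
f(3) = 6804 / 3
= 2268.0 occurrences


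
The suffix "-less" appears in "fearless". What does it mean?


Suffix: -less
Example: fearless (fear + -less)
Meaning = without


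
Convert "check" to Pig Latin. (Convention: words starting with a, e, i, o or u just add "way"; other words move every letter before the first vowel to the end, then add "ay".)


Word: "check"
Starts with consonant(s) → move to end, add 'ay'
Consonant cluster: "ch"
Pig Latin = "eckchay"


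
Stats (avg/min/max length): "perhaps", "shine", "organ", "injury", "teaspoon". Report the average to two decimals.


Lengths: "perhaps"=7, "shine"=5, "organ"=5, "injury"=6, "teaspoon"=8
Sum = 31, Count = 5
Average = 31/5 = 6.20
= avg=6.20, min=5, max=8


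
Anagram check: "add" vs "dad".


Word 1: "add" → sorted: add
Word 2: "dad" → sorted: add
Same letters? add == add
Anagram = Yes


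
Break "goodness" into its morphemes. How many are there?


Word: "goodness"
Morphemes: good / -ness
Each morpheme carries meaning
= 2 morphemes


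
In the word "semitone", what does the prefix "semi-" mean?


Prefix: semi-
Example: semitone (semi- + tone)
Meaning = half


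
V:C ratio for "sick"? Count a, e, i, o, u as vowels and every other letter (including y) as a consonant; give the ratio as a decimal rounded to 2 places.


Word: "sick"
Vowels (a,e,i,o,u): 1
Consonants: 3
Ratio = 1/3
= 0.33


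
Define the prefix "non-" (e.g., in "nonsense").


Prefix: non-
Example: nonsense (non- + sense)
Meaning = not


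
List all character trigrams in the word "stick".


Word: "stick" (length 5)
Number of trigrams = 5 - 3 + 1 = 3
  Position 0: "sti"
  Position 1: "tic"
  Position 2: "ick"
Trigrams = "sti", "tic", "ick"


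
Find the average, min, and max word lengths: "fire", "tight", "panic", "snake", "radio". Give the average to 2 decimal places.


Lengths: "fire"=4, "tight"=5, "panic"=5, "snake"=5, "radio"=5
Sum = 24, Count = 5
Average = 24/5 = 4.80
= avg=4.80, min=4, max=5


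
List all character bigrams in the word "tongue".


Word: "tongue" (length 6)
Number of bigrams = 6 - 2 + 1 = 5
  Position 0: "to"
  Position 1: "on"
  Position 2: "ng"
  Position 3: "gu"
  Position 4: "ue"
Bigrams = "to", "on", "ng", "gu", "ue"


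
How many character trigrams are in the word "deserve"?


Word: "deserve" (length 7)
Number of 3-grams = length - 3 + 1 = 7 - 3 + 1
= 5


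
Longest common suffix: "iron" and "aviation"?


Word 1: "iron"
Word 2: "aviation"
Comparing from end:
  Pos -1: 'n' == 'n'
  Pos -2: 'o' == 'o'
  Pos -3: 'r' != 'i' (stop)
LCS = "on" (length 2)


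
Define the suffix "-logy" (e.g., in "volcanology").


Suffix: -logy
Example: volcanology = volcano + -logy
Meaning = study of


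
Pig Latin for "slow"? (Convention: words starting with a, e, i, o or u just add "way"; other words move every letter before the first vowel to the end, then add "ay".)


Word: "slow"
Starts with consonant(s) → move to end, add 'ay'
Consonant cluster: "sl"
Pig Latin = "owslay"
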